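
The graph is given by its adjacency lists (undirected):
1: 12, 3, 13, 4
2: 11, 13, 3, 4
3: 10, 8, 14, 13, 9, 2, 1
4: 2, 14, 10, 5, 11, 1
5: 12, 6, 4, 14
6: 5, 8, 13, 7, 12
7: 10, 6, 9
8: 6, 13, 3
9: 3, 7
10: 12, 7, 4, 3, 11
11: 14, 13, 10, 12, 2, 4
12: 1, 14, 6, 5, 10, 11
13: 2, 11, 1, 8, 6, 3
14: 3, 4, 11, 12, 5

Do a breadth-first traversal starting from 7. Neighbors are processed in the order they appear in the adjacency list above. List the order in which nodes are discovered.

Visit 7; enqueue 10, 6, 9 → queue [10, 6, 9]
Visit 10; enqueue 12, 4, 3, 11 → queue [6, 9, 12, 4, 3, 11]
Visit 6; enqueue 5, 8, 13 → queue [9, 12, 4, 3, 11, 5, 8, 13]
Visit 9 → queue [12, 4, 3, 11, 5, 8, 13]
Visit 12; enqueue 1, 14 → queue [4, 3, 11, 5, 8, 13, 1, 14]
Visit 4; enqueue 2 → queue [3, 11, 5, 8, 13, 1, 14, 2]
Visit 3 → queue [11, 5, 8, 13, 1, 14, 2]
Visit 11 → queue [5, 8, 13, 1, 14, 2]
Visit 5 → queue [8, 13, 1, 14, 2]
Visit 8 → queue [13, 1, 14, 2]
Visit 13 → queue [1, 14, 2]
Visit 1 → queue [14, 2]
Visit 14 → queue [2]
Visit 2 → queue []

7, 10, 6, 9, 12, 4, 3, 11, 5, 8, 13, 1, 14, 2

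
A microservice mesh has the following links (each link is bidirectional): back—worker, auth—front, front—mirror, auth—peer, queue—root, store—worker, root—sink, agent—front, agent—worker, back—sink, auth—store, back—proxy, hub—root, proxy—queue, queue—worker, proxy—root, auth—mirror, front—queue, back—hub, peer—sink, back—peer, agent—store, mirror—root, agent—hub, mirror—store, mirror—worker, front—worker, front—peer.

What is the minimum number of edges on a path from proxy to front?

Level 0: proxy
Level 1: back, queue, root
Level 2: front, hub, mirror, peer, sink, worker
Level 3: agent, auth, store
front first appears at level 2.

2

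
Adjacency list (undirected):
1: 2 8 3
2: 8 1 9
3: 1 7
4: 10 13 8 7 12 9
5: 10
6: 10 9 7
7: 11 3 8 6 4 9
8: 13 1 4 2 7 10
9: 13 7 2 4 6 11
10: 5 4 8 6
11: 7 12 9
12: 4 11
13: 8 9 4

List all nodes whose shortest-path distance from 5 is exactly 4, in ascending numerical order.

3, 11

Level 0: 5
Level 1: 10
Level 2: 4, 6, 8
Level 3: 1, 2, 7, 9, 12, 13
Level 4: 3, 11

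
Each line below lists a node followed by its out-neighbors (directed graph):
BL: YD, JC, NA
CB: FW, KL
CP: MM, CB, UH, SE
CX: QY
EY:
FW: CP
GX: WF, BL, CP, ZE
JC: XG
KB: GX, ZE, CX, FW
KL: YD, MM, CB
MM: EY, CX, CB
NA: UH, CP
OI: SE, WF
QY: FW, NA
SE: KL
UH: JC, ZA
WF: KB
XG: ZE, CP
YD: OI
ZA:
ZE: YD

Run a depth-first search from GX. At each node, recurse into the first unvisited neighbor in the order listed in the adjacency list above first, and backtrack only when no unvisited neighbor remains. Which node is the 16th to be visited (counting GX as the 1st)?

Visit GX
GX → WF
WF → KB
KB → ZE
ZE → YD
YD → OI
OI → SE
SE → KL
KL → MM
MM → EY
MM → CX
CX → QY
QY → FW
FW → CP
CP → CB
CP → UH
UH → JC
JC → XG
UH → ZA
QY → NA
GX → BL

Visit order: GX, WF, KB, ZE, YD, OI, SE, KL, MM, EY, CX, QY, FW, CP, CB, UH, JC, XG, ZA, NA, BL

UH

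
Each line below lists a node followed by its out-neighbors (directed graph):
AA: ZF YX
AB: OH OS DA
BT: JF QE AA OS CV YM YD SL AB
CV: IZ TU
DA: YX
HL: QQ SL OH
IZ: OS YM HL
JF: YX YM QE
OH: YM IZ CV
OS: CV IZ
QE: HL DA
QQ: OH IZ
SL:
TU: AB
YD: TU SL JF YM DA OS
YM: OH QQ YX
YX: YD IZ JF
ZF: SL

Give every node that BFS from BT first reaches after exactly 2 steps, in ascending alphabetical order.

DA, HL, IZ, OH, QQ, TU, YX, ZF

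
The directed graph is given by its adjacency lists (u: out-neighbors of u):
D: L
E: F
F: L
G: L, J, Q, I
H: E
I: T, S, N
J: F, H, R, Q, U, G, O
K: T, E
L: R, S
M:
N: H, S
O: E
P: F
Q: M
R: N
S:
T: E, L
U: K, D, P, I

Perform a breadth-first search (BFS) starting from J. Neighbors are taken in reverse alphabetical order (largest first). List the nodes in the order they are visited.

Visit J; enqueue U, R, Q, O, H, G, F → queue [U, R, Q, O, H, G, F]
Visit U; enqueue P, K, I, D → queue [R, Q, O, H, G, F, P, K, I, D]
Visit R; enqueue N → queue [Q, O, H, G, F, P, K, I, D, N]
Visit Q; enqueue M → queue [O, H, G, F, P, K, I, D, N, M]
Visit O; enqueue E → queue [H, G, F, P, K, I, D, N, M, E]
Visit H → queue [G, F, P, K, I, D, N, M, E]
Visit G; enqueue L → queue [F, P, K, I, D, N, M, E, L]
Visit F → queue [P, K, I, D, N, M, E, L]
Visit P → queue [K, I, D, N, M, E, L]
Visit K; enqueue T → queue [I, D, N, M, E, L, T]
Visit I; enqueue S → queue [D, N, M, E, L, T, S]
Visit D → queue [N, M, E, L, T, S]
Visit N → queue [M, E, L, T, S]
Visit M → queue [E, L, T, S]
Visit E → queue [L, T, S]
Visit L → queue [T, S]
Visit T → queue [S]
Visit S → queue []

J U R Q O H G F P K I D N M E L T S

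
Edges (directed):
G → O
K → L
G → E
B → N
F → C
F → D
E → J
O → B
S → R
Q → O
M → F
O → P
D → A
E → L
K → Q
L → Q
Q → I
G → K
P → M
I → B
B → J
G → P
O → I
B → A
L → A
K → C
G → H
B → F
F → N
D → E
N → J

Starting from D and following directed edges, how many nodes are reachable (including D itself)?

14

BFS from D visits: D, E, A, L, J, Q, O, I, P, B, M, N, F, C
Reachable nodes: 14 of 19 total.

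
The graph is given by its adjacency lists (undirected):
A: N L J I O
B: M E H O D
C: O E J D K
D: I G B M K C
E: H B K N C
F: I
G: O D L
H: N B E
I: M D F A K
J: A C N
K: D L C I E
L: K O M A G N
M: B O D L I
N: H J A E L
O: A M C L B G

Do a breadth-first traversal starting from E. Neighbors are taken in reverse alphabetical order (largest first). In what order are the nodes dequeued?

Visit E; enqueue N, K, H, C, B → queue [N, K, H, C, B]
Visit N; enqueue L, J, A → queue [K, H, C, B, L, J, A]
Visit K; enqueue I, D → queue [H, C, B, L, J, A, I, D]
Visit H → queue [C, B, L, J, A, I, D]
Visit C; enqueue O → queue [B, L, J, A, I, D, O]
Visit B; enqueue M → queue [L, J, A, I, D, O, M]
Visit L; enqueue G → queue [J, A, I, D, O, M, G]
Visit J → queue [A, I, D, O, M, G]
Visit A → queue [I, D, O, M, G]
Visit I; enqueue F → queue [D, O, M, G, F]
Visit D → queue [O, M, G, F]
Visit O → queue [M, G, F]
Visit M → queue [G, F]
Visit G → queue [F]
Visit F → queue []

E, N, K, H, C, B, L, J, A, I, D, O, M, G, F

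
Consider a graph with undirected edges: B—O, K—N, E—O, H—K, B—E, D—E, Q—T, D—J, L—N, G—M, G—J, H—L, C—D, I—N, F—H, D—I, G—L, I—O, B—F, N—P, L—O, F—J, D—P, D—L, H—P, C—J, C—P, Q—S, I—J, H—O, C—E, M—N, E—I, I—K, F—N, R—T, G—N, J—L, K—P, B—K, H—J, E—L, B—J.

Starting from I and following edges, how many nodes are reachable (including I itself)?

BFS from I visits: I, D, E, J, K, N, O, C, L, P, B, F, G, H, M
Reachable nodes: 15 of 19 total.

15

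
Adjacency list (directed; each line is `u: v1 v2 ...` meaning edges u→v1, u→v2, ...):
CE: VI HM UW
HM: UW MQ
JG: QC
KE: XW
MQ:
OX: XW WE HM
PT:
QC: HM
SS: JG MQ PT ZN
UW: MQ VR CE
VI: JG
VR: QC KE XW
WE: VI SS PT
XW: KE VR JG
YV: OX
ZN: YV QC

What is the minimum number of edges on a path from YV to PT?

Level 0: YV
Level 1: OX
Level 2: HM, WE, XW
Level 3: JG, KE, MQ, PT, SS, UW, VI, VR
Level 4: CE, QC, ZN
PT first appears at level 3.

3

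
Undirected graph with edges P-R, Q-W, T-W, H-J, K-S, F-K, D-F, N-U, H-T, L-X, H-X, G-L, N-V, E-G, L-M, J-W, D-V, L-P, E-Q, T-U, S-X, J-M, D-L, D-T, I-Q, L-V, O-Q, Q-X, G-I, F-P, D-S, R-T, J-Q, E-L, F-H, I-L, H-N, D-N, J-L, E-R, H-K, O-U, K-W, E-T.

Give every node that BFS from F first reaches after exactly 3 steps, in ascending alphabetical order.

E, G, I, M, Q, U

Level 0: F
Level 1: D, H, K, P
Level 2: J, L, N, R, S, T, V, W, X
Level 3: E, G, I, M, Q, U
Level 4: O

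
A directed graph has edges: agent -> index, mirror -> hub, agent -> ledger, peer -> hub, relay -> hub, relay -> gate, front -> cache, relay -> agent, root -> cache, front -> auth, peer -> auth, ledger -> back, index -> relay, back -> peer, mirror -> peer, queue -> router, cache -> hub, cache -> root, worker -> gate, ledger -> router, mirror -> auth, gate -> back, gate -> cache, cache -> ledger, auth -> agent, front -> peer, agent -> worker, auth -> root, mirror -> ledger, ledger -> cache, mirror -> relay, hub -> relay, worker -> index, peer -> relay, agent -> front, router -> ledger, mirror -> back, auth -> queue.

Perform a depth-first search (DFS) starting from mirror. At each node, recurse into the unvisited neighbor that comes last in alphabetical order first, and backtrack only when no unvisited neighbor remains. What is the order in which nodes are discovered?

mirror → relay → hub → gate → cache → root → ledger → router → back → peer → auth → queue → agent → worker → index → front

Visit mirror
mirror → relay
relay → hub
relay → gate
gate → cache
cache → root
cache → ledger
ledger → router
ledger → back
back → peer
peer → auth
auth → queue
auth → agent
agent → worker
worker → index
agent → front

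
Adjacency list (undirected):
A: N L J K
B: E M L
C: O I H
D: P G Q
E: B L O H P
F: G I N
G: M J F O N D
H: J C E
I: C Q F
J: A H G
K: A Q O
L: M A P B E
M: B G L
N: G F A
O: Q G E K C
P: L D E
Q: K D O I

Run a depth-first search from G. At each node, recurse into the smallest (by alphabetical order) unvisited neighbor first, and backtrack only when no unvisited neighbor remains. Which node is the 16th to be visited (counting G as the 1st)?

O

Visit G
G → D
D → P
P → E
E → B
B → L
L → A
A → J
J → H
H → C
C → I
I → F
F → N
I → Q
Q → K
K → O
L → M

Visit order: G, D, P, E, B, L, A, J, H, C, I, F, N, Q, K, O, M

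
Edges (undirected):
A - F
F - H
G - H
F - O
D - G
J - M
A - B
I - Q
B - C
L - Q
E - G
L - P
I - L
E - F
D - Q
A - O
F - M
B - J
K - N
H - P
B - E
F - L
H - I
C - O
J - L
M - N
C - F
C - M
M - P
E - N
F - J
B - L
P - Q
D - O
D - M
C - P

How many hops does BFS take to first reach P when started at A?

Level 0: A
Level 1: B, F, O
Level 2: C, D, E, H, J, L, M
Level 3: G, I, N, P, Q
Level 4: K
P first appears at level 3.

3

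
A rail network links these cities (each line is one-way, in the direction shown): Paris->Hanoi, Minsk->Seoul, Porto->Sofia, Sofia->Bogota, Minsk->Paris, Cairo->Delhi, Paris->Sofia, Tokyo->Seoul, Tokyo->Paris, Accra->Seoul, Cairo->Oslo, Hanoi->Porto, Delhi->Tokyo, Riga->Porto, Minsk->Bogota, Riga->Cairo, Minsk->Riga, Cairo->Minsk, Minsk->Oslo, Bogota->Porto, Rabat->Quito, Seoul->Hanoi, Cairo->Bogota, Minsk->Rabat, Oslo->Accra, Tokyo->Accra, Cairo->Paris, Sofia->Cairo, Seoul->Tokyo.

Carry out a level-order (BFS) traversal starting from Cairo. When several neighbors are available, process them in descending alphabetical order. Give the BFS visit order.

Visit Cairo; enqueue Paris, Oslo, Minsk, Delhi, Bogota → queue [Paris, Oslo, Minsk, Delhi, Bogota]
Visit Paris; enqueue Sofia, Hanoi → queue [Oslo, Minsk, Delhi, Bogota, Sofia, Hanoi]
Visit Oslo; enqueue Accra → queue [Minsk, Delhi, Bogota, Sofia, Hanoi, Accra]
Visit Minsk; enqueue Seoul, Riga, Rabat → queue [Delhi, Bogota, Sofia, Hanoi, Accra, Seoul, Riga, Rabat]
Visit Delhi; enqueue Tokyo → queue [Bogota, Sofia, Hanoi, Accra, Seoul, Riga, Rabat, Tokyo]
Visit Bogota; enqueue Porto → queue [Sofia, Hanoi, Accra, Seoul, Riga, Rabat, Tokyo, Porto]
Visit Sofia → queue [Hanoi, Accra, Seoul, Riga, Rabat, Tokyo, Porto]
Visit Hanoi → queue [Accra, Seoul, Riga, Rabat, Tokyo, Porto]
Visit Accra → queue [Seoul, Riga, Rabat, Tokyo, Porto]
Visit Seoul → queue [Riga, Rabat, Tokyo, Porto]
Visit Riga → queue [Rabat, Tokyo, Porto]
Visit Rabat; enqueue Quito → queue [Tokyo, Porto, Quito]
Visit Tokyo → queue [Porto, Quito]
Visit Porto → queue [Quito]
Visit Quito → queue []

Cairo, Paris, Oslo, Minsk, Delhi, Bogota, Sofia, Hanoi, Accra, Seoul, Riga, Rabat, Tokyo, Porto, Quito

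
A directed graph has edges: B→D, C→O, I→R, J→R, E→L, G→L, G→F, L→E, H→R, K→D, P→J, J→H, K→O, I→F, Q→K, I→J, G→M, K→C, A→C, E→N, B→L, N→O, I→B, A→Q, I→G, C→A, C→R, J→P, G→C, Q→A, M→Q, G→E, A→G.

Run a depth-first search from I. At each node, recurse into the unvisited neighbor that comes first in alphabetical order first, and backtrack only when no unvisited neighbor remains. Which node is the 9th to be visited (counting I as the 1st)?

Visit I
I → B
B → D
B → L
L → E
E → N
N → O
I → F
I → G
G → C
C → A
A → Q
Q → K
C → R
G → M
I → J
J → H
J → P

Visit order: I, B, D, L, E, N, O, F, G, C, A, Q, K, R, M, J, H, P

G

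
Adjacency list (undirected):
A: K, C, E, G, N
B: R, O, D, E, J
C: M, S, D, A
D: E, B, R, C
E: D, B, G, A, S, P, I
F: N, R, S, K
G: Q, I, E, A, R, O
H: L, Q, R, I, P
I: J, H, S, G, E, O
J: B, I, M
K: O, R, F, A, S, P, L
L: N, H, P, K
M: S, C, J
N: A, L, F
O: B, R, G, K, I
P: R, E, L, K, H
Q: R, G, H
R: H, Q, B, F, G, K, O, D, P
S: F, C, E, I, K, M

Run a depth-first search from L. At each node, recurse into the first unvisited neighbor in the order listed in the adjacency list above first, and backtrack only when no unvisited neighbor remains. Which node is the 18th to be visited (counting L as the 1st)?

Visit L
L → N
N → A
A → K
K → O
O → B
B → R
R → H
H → Q
Q → G
G → I
I → J
J → M
M → S
S → F
S → C
C → D
D → E
E → P

Visit order: L, N, A, K, O, B, R, H, Q, G, I, J, M, S, F, C, D, E, P

E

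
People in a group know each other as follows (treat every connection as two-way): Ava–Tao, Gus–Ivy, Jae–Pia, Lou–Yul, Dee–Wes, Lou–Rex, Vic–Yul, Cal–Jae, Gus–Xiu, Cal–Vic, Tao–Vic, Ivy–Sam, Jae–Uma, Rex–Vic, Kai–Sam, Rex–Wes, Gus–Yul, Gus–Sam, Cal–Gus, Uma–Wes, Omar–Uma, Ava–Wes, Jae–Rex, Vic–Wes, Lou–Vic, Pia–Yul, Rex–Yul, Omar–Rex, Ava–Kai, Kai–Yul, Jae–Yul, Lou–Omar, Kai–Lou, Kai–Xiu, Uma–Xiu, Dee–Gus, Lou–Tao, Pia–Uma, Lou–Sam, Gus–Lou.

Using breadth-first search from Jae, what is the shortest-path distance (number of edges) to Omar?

Level 0: Jae
Level 1: Cal, Pia, Rex, Uma, Yul
Level 2: Gus, Kai, Lou, Omar, Vic, Wes, Xiu
Level 3: Ava, Dee, Ivy, Sam, Tao
Omar first appears at level 2.

2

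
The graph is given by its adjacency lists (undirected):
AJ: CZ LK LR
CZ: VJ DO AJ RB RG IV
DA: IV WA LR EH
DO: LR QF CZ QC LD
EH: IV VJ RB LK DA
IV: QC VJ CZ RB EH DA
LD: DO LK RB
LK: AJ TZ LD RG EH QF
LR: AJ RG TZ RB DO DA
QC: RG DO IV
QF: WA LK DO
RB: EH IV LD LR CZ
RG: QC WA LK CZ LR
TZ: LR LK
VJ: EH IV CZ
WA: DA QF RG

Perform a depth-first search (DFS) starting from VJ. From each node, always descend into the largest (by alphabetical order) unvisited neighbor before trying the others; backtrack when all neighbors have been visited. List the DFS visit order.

VJ, IV, RB, LR, TZ, LK, RG, WA, QF, DO, QC, LD, CZ, AJ, DA, EH

Visit VJ
VJ → IV
IV → RB
RB → LR
LR → TZ
TZ → LK
LK → RG
RG → WA
WA → QF
QF → DO
DO → QC
DO → LD
DO → CZ
CZ → AJ
WA → DA
DA → EH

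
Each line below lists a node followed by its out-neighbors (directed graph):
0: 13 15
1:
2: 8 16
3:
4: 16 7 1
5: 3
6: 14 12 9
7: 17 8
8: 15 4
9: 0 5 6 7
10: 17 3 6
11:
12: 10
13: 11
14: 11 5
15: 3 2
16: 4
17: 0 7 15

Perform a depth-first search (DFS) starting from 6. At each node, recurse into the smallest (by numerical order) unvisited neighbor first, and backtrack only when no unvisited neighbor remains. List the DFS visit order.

Visit 6
6 → 9
9 → 0
0 → 13
13 → 11
0 → 15
15 → 2
2 → 8
8 → 4
4 → 1
4 → 7
7 → 17
4 → 16
15 → 3
9 → 5
6 → 12
12 → 10
6 → 14

6 9 0 13 11 15 2 8 4 1 7 17 16 3 5 12 10 14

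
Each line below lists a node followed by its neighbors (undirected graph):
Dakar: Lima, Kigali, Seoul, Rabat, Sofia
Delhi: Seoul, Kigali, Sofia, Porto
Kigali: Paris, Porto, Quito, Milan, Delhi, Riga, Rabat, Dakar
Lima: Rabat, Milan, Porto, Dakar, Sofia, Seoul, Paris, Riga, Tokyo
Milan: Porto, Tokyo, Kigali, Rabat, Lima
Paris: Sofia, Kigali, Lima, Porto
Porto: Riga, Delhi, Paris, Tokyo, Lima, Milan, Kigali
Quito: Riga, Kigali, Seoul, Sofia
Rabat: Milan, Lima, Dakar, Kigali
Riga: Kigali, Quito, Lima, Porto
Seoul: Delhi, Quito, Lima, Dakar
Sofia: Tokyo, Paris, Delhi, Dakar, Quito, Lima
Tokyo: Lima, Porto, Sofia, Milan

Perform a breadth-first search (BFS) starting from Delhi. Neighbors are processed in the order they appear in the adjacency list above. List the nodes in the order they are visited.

Visit Delhi; enqueue Seoul, Kigali, Sofia, Porto → queue [Seoul, Kigali, Sofia, Porto]
Visit Seoul; enqueue Quito, Lima, Dakar → queue [Kigali, Sofia, Porto, Quito, Lima, Dakar]
Visit Kigali; enqueue Paris, Milan, Riga, Rabat → queue [Sofia, Porto, Quito, Lima, Dakar, Paris, Milan, Riga, Rabat]
Visit Sofia; enqueue Tokyo → queue [Porto, Quito, Lima, Dakar, Paris, Milan, Riga, Rabat, Tokyo]
Visit Porto → queue [Quito, Lima, Dakar, Paris, Milan, Riga, Rabat, Tokyo]
Visit Quito → queue [Lima, Dakar, Paris, Milan, Riga, Rabat, Tokyo]
Visit Lima → queue [Dakar, Paris, Milan, Riga, Rabat, Tokyo]
Visit Dakar → queue [Paris, Milan, Riga, Rabat, Tokyo]
Visit Paris → queue [Milan, Riga, Rabat, Tokyo]
Visit Milan → queue [Riga, Rabat, Tokyo]
Visit Riga → queue [Rabat, Tokyo]
Visit Rabat → queue [Tokyo]
Visit Tokyo → queue []

Delhi -> Seoul -> Kigali -> Sofia -> Porto -> Quito -> Lima -> Dakar -> Paris -> Milan -> Riga -> Rabat -> Tokyo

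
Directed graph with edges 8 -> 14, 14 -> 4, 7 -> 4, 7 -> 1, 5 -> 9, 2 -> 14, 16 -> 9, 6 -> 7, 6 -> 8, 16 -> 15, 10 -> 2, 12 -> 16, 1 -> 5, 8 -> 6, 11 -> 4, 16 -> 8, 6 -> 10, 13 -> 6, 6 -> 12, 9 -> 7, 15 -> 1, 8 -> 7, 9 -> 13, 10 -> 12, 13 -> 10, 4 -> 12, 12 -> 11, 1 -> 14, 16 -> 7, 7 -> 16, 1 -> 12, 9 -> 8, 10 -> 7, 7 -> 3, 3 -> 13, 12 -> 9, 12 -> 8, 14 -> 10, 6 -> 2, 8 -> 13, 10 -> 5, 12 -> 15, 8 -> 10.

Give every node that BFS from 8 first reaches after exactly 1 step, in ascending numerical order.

6, 7, 10, 13, 14

Level 0: 8
Level 1: 6, 7, 10, 13, 14
Level 2: 1, 2, 3, 4, 5, 12, 16
Level 3: 9, 11, 15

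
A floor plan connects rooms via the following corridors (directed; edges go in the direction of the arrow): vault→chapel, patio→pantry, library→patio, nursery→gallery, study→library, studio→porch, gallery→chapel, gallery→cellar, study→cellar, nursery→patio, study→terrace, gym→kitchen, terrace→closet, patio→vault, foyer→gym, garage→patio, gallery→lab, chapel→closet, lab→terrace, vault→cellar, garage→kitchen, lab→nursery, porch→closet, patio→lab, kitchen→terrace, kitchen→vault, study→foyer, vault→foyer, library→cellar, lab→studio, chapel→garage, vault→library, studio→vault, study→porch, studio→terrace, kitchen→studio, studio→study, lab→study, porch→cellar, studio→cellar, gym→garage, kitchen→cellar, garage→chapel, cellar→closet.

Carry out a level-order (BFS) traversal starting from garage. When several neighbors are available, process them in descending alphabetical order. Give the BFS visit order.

Visit garage; enqueue patio, kitchen, chapel → queue [patio, kitchen, chapel]
Visit patio; enqueue vault, pantry, lab → queue [kitchen, chapel, vault, pantry, lab]
Visit kitchen; enqueue terrace, studio, cellar → queue [chapel, vault, pantry, lab, terrace, studio, cellar]
Visit chapel; enqueue closet → queue [vault, pantry, lab, terrace, studio, cellar, closet]
Visit vault; enqueue library, foyer → queue [pantry, lab, terrace, studio, cellar, closet, library, foyer]
Visit pantry → queue [lab, terrace, studio, cellar, closet, library, foyer]
Visit lab; enqueue study, nursery → queue [terrace, studio, cellar, closet, library, foyer, study, nursery]
Visit terrace → queue [studio, cellar, closet, library, foyer, study, nursery]
Visit studio; enqueue porch → queue [cellar, closet, library, foyer, study, nursery, porch]
Visit cellar → queue [closet, library, foyer, study, nursery, porch]
Visit closet → queue [library, foyer, study, nursery, porch]
Visit library → queue [foyer, study, nursery, porch]
Visit foyer; enqueue gym → queue [study, nursery, porch, gym]
Visit study → queue [nursery, porch, gym]
Visit nursery; enqueue gallery → queue [porch, gym, gallery]
Visit porch → queue [gym, gallery]
Visit gym → queue [gallery]
Visit gallery → queue []

garage -> patio -> kitchen -> chapel -> vault -> pantry -> lab -> terrace -> studio -> cellar -> closet -> library -> foyer -> study -> nursery -> porch -> gym -> gallery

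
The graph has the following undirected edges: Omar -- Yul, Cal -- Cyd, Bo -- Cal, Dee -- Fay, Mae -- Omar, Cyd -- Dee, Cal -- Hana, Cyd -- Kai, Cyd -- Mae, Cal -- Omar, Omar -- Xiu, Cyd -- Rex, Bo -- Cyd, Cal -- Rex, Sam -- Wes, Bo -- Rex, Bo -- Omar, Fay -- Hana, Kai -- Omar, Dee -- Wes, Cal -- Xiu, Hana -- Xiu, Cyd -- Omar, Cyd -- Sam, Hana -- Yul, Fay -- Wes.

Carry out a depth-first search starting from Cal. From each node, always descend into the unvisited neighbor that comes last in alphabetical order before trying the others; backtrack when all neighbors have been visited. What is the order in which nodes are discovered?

Visit Cal
Cal → Xiu
Xiu → Omar
Omar → Yul
Yul → Hana
Hana → Fay
Fay → Wes
Wes → Sam
Sam → Cyd
Cyd → Rex
Rex → Bo
Cyd → Mae
Cyd → Kai
Cyd → Dee

Cal → Xiu → Omar → Yul → Hana → Fay → Wes → Sam → Cyd → Rex → Bo → Mae → Kai → Dee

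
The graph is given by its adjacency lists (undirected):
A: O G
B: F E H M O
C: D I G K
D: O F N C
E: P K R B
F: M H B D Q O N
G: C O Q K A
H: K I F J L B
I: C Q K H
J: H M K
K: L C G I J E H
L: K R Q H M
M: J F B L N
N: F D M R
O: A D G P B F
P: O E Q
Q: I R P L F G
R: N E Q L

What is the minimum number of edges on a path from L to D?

Level 0: L
Level 1: H, K, M, Q, R
Level 2: B, C, E, F, G, I, J, N, P
Level 3: A, D, O
D first appears at level 3.

3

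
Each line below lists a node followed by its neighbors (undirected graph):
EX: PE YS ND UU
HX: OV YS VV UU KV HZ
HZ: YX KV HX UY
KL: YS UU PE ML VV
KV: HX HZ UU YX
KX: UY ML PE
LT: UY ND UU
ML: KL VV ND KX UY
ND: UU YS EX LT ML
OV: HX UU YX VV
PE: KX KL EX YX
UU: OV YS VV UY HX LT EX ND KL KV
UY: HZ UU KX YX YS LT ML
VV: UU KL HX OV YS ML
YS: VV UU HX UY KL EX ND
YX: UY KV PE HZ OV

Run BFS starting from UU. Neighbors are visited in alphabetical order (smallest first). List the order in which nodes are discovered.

UU, EX, HX, KL, KV, LT, ND, OV, UY, VV, YS, PE, HZ, ML, YX, KX

Visit UU; enqueue EX, HX, KL, KV, LT, ND, OV, UY, VV, YS → queue [EX, HX, KL, KV, LT, ND, OV, UY, VV, YS]
Visit EX; enqueue PE → queue [HX, KL, KV, LT, ND, OV, UY, VV, YS, PE]
Visit HX; enqueue HZ → queue [KL, KV, LT, ND, OV, UY, VV, YS, PE, HZ]
Visit KL; enqueue ML → queue [KV, LT, ND, OV, UY, VV, YS, PE, HZ, ML]
Visit KV; enqueue YX → queue [LT, ND, OV, UY, VV, YS, PE, HZ, ML, YX]
Visit LT → queue [ND, OV, UY, VV, YS, PE, HZ, ML, YX]
Visit ND → queue [OV, UY, VV, YS, PE, HZ, ML, YX]
Visit OV → queue [UY, VV, YS, PE, HZ, ML, YX]
Visit UY; enqueue KX → queue [VV, YS, PE, HZ, ML, YX, KX]
Visit VV → queue [YS, PE, HZ, ML, YX, KX]
Visit YS → queue [PE, HZ, ML, YX, KX]
Visit PE → queue [HZ, ML, YX, KX]
Visit HZ → queue [ML, YX, KX]
Visit ML → queue [YX, KX]
Visit YX → queue [KX]
Visit KX → queue []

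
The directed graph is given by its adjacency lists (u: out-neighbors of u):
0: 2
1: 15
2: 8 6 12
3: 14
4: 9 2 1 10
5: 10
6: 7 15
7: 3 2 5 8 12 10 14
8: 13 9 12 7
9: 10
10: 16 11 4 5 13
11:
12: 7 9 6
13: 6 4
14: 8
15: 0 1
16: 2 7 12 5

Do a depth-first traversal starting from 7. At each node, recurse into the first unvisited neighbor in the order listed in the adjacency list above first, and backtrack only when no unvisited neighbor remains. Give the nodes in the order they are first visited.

7 → 3 → 14 → 8 → 13 → 6 → 15 → 0 → 2 → 12 → 9 → 10 → 16 → 5 → 11 → 4 → 1

Visit 7
7 → 3
3 → 14
14 → 8
8 → 13
13 → 6
6 → 15
15 → 0
0 → 2
2 → 12
12 → 9
9 → 10
10 → 16
16 → 5
10 → 11
10 → 4
4 → 1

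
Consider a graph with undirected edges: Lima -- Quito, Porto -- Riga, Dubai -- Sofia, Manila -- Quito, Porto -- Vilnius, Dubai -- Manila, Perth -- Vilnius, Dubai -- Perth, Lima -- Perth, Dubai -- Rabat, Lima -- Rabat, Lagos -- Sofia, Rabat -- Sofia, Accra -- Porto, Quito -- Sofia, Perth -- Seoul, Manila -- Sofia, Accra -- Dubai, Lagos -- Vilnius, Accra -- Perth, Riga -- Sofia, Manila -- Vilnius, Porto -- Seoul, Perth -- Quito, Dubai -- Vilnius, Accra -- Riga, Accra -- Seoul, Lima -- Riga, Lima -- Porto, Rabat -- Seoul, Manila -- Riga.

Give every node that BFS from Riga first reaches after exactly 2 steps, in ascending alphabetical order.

Dubai, Lagos, Perth, Quito, Rabat, Seoul, Vilnius

Level 0: Riga
Level 1: Accra, Lima, Manila, Porto, Sofia
Level 2: Dubai, Lagos, Perth, Quito, Rabat, Seoul, Vilnius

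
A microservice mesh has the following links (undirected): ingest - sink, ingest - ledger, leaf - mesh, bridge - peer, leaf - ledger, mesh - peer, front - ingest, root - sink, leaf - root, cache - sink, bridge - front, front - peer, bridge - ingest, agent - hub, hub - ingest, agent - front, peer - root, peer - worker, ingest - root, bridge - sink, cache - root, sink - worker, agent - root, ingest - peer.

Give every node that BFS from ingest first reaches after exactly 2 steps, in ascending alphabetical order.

agent, cache, leaf, mesh, worker

Level 0: ingest
Level 1: bridge, front, hub, ledger, peer, root, sink
Level 2: agent, cache, leaf, mesh, worker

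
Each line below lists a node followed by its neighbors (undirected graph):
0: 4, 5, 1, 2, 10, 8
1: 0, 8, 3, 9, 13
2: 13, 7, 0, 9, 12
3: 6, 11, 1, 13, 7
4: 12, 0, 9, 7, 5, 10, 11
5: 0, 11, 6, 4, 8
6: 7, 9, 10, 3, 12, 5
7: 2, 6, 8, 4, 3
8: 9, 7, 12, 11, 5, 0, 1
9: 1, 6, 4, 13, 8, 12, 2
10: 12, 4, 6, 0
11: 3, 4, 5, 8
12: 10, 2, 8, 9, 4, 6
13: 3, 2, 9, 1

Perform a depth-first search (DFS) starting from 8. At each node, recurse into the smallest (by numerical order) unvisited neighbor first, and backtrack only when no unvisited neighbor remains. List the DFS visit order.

8 -> 0 -> 1 -> 3 -> 6 -> 5 -> 4 -> 7 -> 2 -> 9 -> 12 -> 10 -> 13 -> 11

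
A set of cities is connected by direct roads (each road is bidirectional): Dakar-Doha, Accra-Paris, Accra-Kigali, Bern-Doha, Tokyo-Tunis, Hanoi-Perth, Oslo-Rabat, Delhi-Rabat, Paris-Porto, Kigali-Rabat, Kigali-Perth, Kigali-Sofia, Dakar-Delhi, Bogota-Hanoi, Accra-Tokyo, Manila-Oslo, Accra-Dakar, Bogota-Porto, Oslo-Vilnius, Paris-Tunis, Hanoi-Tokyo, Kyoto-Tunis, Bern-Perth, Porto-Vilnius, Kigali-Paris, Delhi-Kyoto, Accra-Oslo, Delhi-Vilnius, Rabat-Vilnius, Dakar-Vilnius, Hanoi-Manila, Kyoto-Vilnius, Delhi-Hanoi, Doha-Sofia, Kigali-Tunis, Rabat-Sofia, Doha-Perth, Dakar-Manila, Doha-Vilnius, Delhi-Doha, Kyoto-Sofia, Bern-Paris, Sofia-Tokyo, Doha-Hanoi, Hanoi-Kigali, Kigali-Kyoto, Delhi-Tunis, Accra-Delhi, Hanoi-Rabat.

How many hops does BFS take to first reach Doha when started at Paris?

2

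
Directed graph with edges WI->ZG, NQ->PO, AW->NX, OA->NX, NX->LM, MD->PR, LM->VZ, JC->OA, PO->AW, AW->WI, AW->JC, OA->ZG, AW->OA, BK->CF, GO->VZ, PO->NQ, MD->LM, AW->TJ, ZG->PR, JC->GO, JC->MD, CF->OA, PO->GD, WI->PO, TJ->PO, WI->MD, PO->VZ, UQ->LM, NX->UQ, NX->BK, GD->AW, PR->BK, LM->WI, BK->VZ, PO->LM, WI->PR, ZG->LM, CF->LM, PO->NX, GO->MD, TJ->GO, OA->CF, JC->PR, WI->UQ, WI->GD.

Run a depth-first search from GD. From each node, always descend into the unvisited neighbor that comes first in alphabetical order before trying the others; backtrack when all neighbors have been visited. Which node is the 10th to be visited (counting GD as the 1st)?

NQ

Visit GD
GD → AW
AW → JC
JC → GO
GO → MD
MD → LM
LM → VZ
LM → WI
WI → PO
PO → NQ
PO → NX
NX → BK
BK → CF
CF → OA
OA → ZG
ZG → PR
NX → UQ
AW → TJ

Visit order: GD, AW, JC, GO, MD, LM, VZ, WI, PO, NQ, NX, BK, CF, OA, ZG, PR, UQ, TJ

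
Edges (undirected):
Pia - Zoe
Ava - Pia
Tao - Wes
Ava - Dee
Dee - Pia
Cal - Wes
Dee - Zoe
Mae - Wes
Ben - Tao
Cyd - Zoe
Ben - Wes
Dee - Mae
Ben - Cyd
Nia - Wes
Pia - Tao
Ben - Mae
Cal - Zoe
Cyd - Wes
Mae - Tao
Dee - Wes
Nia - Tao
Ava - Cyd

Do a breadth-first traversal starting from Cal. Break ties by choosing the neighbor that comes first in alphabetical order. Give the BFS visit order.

Cal -> Wes -> Zoe -> Ben -> Cyd -> Dee -> Mae -> Nia -> Tao -> Pia -> Ava

Visit Cal; enqueue Wes, Zoe → queue [Wes, Zoe]
Visit Wes; enqueue Ben, Cyd, Dee, Mae, Nia, Tao → queue [Zoe, Ben, Cyd, Dee, Mae, Nia, Tao]
Visit Zoe; enqueue Pia → queue [Ben, Cyd, Dee, Mae, Nia, Tao, Pia]
Visit Ben → queue [Cyd, Dee, Mae, Nia, Tao, Pia]
Visit Cyd; enqueue Ava → queue [Dee, Mae, Nia, Tao, Pia, Ava]
Visit Dee → queue [Mae, Nia, Tao, Pia, Ava]
Visit Mae → queue [Nia, Tao, Pia, Ava]
Visit Nia → queue [Tao, Pia, Ava]
Visit Tao → queue [Pia, Ava]
Visit Pia → queue [Ava]
Visit Ava → queue []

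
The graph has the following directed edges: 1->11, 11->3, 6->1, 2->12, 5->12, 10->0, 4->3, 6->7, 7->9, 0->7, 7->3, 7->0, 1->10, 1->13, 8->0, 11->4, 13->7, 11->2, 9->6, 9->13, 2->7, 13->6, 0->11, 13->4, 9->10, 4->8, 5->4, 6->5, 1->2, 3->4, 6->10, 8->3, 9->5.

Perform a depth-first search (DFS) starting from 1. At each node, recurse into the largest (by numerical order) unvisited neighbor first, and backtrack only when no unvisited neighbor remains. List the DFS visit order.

1 → 13 → 7 → 9 → 10 → 0 → 11 → 4 → 8 → 3 → 2 → 12 → 6 → 5

Visit 1
1 → 13
13 → 7
7 → 9
9 → 10
10 → 0
0 → 11
11 → 4
4 → 8
8 → 3
11 → 2
2 → 12
9 → 6
6 → 5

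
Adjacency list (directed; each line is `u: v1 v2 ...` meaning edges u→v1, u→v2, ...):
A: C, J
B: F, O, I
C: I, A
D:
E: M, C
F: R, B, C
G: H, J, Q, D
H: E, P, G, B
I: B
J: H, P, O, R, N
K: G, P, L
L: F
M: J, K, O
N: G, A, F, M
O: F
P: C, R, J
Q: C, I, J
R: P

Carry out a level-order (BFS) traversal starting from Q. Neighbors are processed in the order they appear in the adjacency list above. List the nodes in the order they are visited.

Q -> C -> I -> J -> A -> B -> H -> P -> O -> R -> N -> F -> E -> G -> M -> D -> K -> L

Visit Q; enqueue C, I, J → queue [C, I, J]
Visit C; enqueue A → queue [I, J, A]
Visit I; enqueue B → queue [J, A, B]
Visit J; enqueue H, P, O, R, N → queue [A, B, H, P, O, R, N]
Visit A → queue [B, H, P, O, R, N]
Visit B; enqueue F → queue [H, P, O, R, N, F]
Visit H; enqueue E, G → queue [P, O, R, N, F, E, G]
Visit P → queue [O, R, N, F, E, G]
Visit O → queue [R, N, F, E, G]
Visit R → queue [N, F, E, G]
Visit N; enqueue M → queue [F, E, G, M]
Visit F → queue [E, G, M]
Visit E → queue [G, M]
Visit G; enqueue D → queue [M, D]
Visit M; enqueue K → queue [D, K]
Visit D → queue [K]
Visit K; enqueue L → queue [L]
Visit L → queue []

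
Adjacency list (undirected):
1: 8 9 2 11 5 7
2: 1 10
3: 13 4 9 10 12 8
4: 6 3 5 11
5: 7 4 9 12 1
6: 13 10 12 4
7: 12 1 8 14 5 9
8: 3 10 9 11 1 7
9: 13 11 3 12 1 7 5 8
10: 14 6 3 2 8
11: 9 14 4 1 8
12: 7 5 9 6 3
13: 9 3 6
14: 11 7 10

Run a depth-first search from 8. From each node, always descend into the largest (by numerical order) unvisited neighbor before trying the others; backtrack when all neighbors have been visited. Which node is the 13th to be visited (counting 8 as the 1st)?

1

Visit 8
8 → 11
11 → 14
14 → 10
10 → 6
6 → 13
13 → 9
9 → 12
12 → 7
7 → 5
5 → 4
4 → 3
5 → 1
1 → 2

Visit order: 8, 11, 14, 10, 6, 13, 9, 12, 7, 5, 4, 3, 1, 2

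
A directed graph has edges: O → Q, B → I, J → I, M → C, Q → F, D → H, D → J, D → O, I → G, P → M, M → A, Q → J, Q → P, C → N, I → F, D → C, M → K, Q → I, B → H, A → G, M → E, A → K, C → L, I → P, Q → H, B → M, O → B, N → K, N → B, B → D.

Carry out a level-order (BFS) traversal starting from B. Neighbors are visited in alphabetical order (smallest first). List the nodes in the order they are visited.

Visit B; enqueue D, H, I, M → queue [D, H, I, M]
Visit D; enqueue C, J, O → queue [H, I, M, C, J, O]
Visit H → queue [I, M, C, J, O]
Visit I; enqueue F, G, P → queue [M, C, J, O, F, G, P]
Visit M; enqueue A, E, K → queue [C, J, O, F, G, P, A, E, K]
Visit C; enqueue L, N → queue [J, O, F, G, P, A, E, K, L, N]
Visit J → queue [O, F, G, P, A, E, K, L, N]
Visit O; enqueue Q → queue [F, G, P, A, E, K, L, N, Q]
Visit F → queue [G, P, A, E, K, L, N, Q]
Visit G → queue [P, A, E, K, L, N, Q]
Visit P → queue [A, E, K, L, N, Q]
Visit A → queue [E, K, L, N, Q]
Visit E → queue [K, L, N, Q]
Visit K → queue [L, N, Q]
Visit L → queue [N, Q]
Visit N → queue [Q]
Visit Q → queue []

B -> D -> H -> I -> M -> C -> J -> O -> F -> G -> P -> A -> E -> K -> L -> N -> Q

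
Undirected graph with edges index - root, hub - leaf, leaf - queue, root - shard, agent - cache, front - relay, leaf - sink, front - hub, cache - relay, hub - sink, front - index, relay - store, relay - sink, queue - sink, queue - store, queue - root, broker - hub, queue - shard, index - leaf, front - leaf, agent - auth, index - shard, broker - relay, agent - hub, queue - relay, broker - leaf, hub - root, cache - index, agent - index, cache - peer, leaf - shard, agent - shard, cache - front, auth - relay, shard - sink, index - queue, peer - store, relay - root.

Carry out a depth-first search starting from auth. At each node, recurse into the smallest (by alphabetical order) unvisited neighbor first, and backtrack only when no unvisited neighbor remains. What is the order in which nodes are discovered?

Visit auth
auth → agent
agent → cache
cache → front
front → hub
hub → broker
broker → leaf
leaf → index
index → queue
queue → relay
relay → root
root → shard
shard → sink
relay → store
store → peer

auth, agent, cache, front, hub, broker, leaf, index, queue, relay, root, shard, sink, store, peer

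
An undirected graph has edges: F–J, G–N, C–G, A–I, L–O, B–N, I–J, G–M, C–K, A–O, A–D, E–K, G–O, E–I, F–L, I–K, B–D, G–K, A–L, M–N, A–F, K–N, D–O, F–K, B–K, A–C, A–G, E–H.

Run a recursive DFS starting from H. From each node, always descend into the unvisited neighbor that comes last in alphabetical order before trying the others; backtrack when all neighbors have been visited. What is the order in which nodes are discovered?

Visit H
H → E
E → K
K → N
N → M
M → G
G → O
O → L
L → F
F → J
J → I
I → A
A → D
D → B
A → C

H, E, K, N, M, G, O, L, F, J, I, A, D, B, C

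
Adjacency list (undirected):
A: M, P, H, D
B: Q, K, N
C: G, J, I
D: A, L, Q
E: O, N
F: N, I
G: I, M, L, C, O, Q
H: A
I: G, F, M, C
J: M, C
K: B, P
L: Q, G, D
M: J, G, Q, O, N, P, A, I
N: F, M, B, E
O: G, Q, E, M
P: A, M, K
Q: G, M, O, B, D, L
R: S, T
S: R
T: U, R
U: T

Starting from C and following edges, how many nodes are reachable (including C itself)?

BFS from C visits: C, G, I, J, L, M, O, Q, F, D, A, N, P, E, B, H, K
Reachable nodes: 17 of 21 total.

17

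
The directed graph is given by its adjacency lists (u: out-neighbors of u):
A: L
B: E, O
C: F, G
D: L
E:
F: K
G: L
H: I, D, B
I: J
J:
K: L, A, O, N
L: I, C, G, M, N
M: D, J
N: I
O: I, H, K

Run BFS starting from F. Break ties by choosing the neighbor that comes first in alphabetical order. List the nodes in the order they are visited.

Visit F; enqueue K → queue [K]
Visit K; enqueue A, L, N, O → queue [A, L, N, O]
Visit A → queue [L, N, O]
Visit L; enqueue C, G, I, M → queue [N, O, C, G, I, M]
Visit N → queue [O, C, G, I, M]
Visit O; enqueue H → queue [C, G, I, M, H]
Visit C → queue [G, I, M, H]
Visit G → queue [I, M, H]
Visit I; enqueue J → queue [M, H, J]
Visit M; enqueue D → queue [H, J, D]
Visit H; enqueue B → queue [J, D, B]
Visit J → queue [D, B]
Visit D → queue [B]
Visit B; enqueue E → queue [E]
Visit E → queue []

F K A L N O C G I M H J D B E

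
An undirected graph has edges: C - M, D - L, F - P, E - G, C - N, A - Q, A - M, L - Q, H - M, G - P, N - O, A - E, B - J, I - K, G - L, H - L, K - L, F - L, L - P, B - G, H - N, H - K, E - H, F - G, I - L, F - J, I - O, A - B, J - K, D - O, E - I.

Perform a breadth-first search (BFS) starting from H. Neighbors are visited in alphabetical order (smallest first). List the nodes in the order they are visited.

Visit H; enqueue E, K, L, M, N → queue [E, K, L, M, N]
Visit E; enqueue A, G, I → queue [K, L, M, N, A, G, I]
Visit K; enqueue J → queue [L, M, N, A, G, I, J]
Visit L; enqueue D, F, P, Q → queue [M, N, A, G, I, J, D, F, P, Q]
Visit M; enqueue C → queue [N, A, G, I, J, D, F, P, Q, C]
Visit N; enqueue O → queue [A, G, I, J, D, F, P, Q, C, O]
Visit A; enqueue B → queue [G, I, J, D, F, P, Q, C, O, B]
Visit G → queue [I, J, D, F, P, Q, C, O, B]
Visit I → queue [J, D, F, P, Q, C, O, B]
Visit J → queue [D, F, P, Q, C, O, B]
Visit D → queue [F, P, Q, C, O, B]
Visit F → queue [P, Q, C, O, B]
Visit P → queue [Q, C, O, B]
Visit Q → queue [C, O, B]
Visit C → queue [O, B]
Visit O → queue [B]
Visit B → queue []

H, E, K, L, M, N, A, G, I, J, D, F, P, Q, C, O, B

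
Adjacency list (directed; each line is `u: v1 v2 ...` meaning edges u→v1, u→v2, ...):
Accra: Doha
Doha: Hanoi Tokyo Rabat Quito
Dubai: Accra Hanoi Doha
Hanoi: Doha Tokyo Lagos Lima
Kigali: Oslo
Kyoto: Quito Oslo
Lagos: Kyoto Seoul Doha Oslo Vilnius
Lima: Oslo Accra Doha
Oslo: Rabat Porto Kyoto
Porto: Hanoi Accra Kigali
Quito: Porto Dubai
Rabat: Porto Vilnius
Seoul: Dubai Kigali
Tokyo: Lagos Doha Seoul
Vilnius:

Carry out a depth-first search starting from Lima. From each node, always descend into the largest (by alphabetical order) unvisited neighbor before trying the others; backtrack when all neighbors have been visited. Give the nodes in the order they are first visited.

Lima → Oslo → Rabat → Vilnius → Porto → Kigali → Hanoi → Tokyo → Seoul → Dubai → Doha → Quito → Accra → Lagos → Kyoto

Visit Lima
Lima → Oslo
Oslo → Rabat
Rabat → Vilnius
Rabat → Porto
Porto → Kigali
Porto → Hanoi
Hanoi → Tokyo
Tokyo → Seoul
Seoul → Dubai
Dubai → Doha
Doha → Quito
Dubai → Accra
Tokyo → Lagos
Lagos → Kyoto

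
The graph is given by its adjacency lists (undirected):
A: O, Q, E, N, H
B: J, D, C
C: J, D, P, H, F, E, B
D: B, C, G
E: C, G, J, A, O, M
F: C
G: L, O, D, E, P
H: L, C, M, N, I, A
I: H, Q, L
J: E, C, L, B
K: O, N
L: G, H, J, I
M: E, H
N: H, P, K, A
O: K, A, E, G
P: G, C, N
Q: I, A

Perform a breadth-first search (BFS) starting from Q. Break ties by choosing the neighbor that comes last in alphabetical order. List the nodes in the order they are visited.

Visit Q; enqueue I, A → queue [I, A]
Visit I; enqueue L, H → queue [A, L, H]
Visit A; enqueue O, N, E → queue [L, H, O, N, E]
Visit L; enqueue J, G → queue [H, O, N, E, J, G]
Visit H; enqueue M, C → queue [O, N, E, J, G, M, C]
Visit O; enqueue K → queue [N, E, J, G, M, C, K]
Visit N; enqueue P → queue [E, J, G, M, C, K, P]
Visit E → queue [J, G, M, C, K, P]
Visit J; enqueue B → queue [G, M, C, K, P, B]
Visit G; enqueue D → queue [M, C, K, P, B, D]
Visit M → queue [C, K, P, B, D]
Visit C; enqueue F → queue [K, P, B, D, F]
Visit K → queue [P, B, D, F]
Visit P → queue [B, D, F]
Visit B → queue [D, F]
Visit D → queue [F]
Visit F → queue []

Q I A L H O N E J G M C K P B D F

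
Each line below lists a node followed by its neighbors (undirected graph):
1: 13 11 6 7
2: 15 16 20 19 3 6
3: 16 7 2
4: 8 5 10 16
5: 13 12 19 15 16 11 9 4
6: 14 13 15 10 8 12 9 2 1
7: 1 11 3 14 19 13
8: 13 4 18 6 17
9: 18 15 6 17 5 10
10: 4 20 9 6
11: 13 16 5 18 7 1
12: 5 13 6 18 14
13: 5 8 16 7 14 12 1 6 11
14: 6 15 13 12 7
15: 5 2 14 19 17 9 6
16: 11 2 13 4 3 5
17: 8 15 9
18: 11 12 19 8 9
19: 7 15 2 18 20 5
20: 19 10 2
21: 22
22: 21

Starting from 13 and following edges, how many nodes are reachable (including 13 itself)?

20

BFS from 13 visits: 13, 16, 14, 12, 11, 8, 7, 6, 5, 1, 4, 3, 2, 15, 18, 17, 19, 10, 9, 20
Reachable nodes: 20 of 22 total.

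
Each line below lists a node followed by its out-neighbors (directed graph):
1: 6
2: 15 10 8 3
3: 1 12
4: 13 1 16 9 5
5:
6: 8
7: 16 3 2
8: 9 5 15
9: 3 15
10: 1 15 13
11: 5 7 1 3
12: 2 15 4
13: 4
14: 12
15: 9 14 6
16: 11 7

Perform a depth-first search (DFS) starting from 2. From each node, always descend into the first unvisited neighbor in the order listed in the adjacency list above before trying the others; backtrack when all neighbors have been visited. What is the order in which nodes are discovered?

2, 15, 9, 3, 1, 6, 8, 5, 12, 4, 13, 16, 11, 7, 14, 10

Visit 2
2 → 15
15 → 9
9 → 3
3 → 1
1 → 6
6 → 8
8 → 5
3 → 12
12 → 4
4 → 13
4 → 16
16 → 11
11 → 7
15 → 14
2 → 10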